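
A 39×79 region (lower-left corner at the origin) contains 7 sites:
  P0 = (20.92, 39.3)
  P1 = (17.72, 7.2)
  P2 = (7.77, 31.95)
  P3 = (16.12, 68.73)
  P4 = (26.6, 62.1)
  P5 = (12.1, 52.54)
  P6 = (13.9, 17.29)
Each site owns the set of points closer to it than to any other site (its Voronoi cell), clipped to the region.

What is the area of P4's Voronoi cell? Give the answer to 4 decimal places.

Area of P4's cell: 485.6062

1. box [0,39]×[0,79]: [(0, 0) (39, 0) (39, 79) (0, 79)]
2. ⊥bis P4·P0 via (23.76,50.7): [(0, 56.6192) (39, 46.9034) (39, 79) (0, 79)]  |A|=1062.3107
3. ⊥bis P4·P1 via (22.16,34.65): [(0, 56.6192) (39, 46.9034) (39, 79) (0, 79)]  |A|=1062.3107
4. ⊥bis P4·P2 via (17.185,47.025): [(0, 57.7578) (3.0329, 55.8636) (39, 46.9034) (39, 79) (0, 79)]  |A|=1060.584
5. ⊥bis P4·P3 via (21.36,65.415): [(13.645, 53.2199) (39, 46.9034) (39, 79) (29.9543, 79)]  |A|=523.5049
6. ⊥bis P4·P5 via (19.35,57.32): [(17.7623, 59.7281) (23.7057, 50.7135) (39, 46.9034) (39, 79) (29.9543, 79)]  |A|=485.6062
7. ⊥bis P4·P6 via (20.25,39.695): [(17.7623, 59.7281) (23.7057, 50.7135) (39, 46.9034) (39, 79) (29.9543, 79)]  |A|=485.6062
8. canonical 5-gon: [(17.7623, 59.7281) (23.7057, 50.7135) (39, 46.9034) (39, 79) (29.9543, 79)]
9. shoelace: 485.6062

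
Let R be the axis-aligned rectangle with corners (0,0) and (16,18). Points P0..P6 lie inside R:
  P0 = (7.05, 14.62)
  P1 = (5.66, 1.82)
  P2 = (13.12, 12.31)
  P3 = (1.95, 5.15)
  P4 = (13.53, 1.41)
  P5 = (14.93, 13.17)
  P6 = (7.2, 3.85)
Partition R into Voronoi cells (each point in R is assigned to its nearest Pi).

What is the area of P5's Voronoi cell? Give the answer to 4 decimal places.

Area of P5's cell: 21.0296

1. box [0,16]×[0,18]: [(0, 0) (16, 0) (16, 18) (0, 18)]
2. ⊥bis P5·P0 via (10.99,13.895): [(8.4332, 0) (16, 0) (16, 18) (11.7454, 18)]  |A|=106.3931
3. ⊥bis P5·P1 via (10.295,7.495): [(9.8754, 7.8377) (16, 2.8355) (16, 18) (11.7454, 18)]  |A|=68.0567
4. ⊥bis P5·P2 via (14.025,12.74): [(11.6841, 17.6669) (16, 8.5833) (16, 18) (11.7454, 18)]  |A|=21.0296
5. ⊥bis P5·P3 via (8.44,9.16): [(11.6841, 17.6669) (16, 8.5833) (16, 18) (11.7454, 18)]  |A|=21.0296
6. ⊥bis P5·P4 via (14.23,7.29): [(11.6841, 17.6669) (16, 8.5833) (16, 18) (11.7454, 18)]  |A|=21.0296
7. ⊥bis P5·P6 via (11.065,8.51): [(11.6841, 17.6669) (16, 8.5833) (16, 18) (11.7454, 18)]  |A|=21.0296
8. canonical 4-gon: [(11.6841, 17.6669) (16, 8.5833) (16, 18) (11.7454, 18)]
9. shoelace: 21.0296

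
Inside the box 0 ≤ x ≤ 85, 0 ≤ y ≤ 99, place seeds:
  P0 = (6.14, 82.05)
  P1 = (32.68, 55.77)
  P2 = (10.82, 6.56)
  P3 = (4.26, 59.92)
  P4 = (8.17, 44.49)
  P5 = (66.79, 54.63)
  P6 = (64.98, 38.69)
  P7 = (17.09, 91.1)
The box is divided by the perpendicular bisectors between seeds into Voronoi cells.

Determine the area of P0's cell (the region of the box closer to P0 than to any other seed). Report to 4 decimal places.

1. box [0,85]×[0,99]: [(0, 0) (85, 0) (85, 99) (0, 99)]
2. ⊥bis P0·P1 via (19.41,68.91): [(0, 49.308) (49.2052, 99) (0, 99)]  |A|=1222.5537
3. ⊥bis P0·P2 via (8.48,44.305): [(0, 49.308) (49.2052, 99) (0, 99)]  |A|=1222.5537
4. ⊥bis P0·P3 via (5.2,70.985): [(0, 71.4268) (20.2026, 69.7105) (49.2052, 99) (0, 99)]  |A|=999.1248
5. ⊥bis P0·P4 via (7.155,63.27): [(0, 71.4268) (20.2026, 69.7105) (49.2052, 99) (0, 99)]  |A|=999.1248
6. ⊥bis P0·P5 via (36.465,68.34): [(0, 71.4268) (20.2026, 69.7105) (49.2052, 99) (0, 99)]  |A|=999.1248
7. ⊥bis P0·P6 via (35.56,60.37): [(0, 71.4268) (20.2026, 69.7105) (49.2052, 99) (0, 99)]  |A|=999.1248
8. ⊥bis P0·P7 via (11.615,86.575): [(0, 71.4268) (20.2026, 69.7105) (23.119, 72.6557) (1.3459, 99) (0, 99)]  |A|=368.716
9. canonical 5-gon: [(0, 71.4268) (20.2026, 69.7105) (23.119, 72.6557) (1.3459, 99) (0, 99)]
10. shoelace: 368.716

Area of P0's cell: 368.7160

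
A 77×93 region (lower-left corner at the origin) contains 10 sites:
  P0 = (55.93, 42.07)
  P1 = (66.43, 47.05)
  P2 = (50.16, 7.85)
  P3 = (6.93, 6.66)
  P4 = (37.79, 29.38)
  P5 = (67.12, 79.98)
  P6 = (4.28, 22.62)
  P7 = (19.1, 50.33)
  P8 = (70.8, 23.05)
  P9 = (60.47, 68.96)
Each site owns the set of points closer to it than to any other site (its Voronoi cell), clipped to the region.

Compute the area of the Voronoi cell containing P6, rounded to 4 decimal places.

Area of P6's cell: 459.4950

1. box [0,77]×[0,93]: [(0, 0) (77, 0) (77, 93) (0, 93)]
2. ⊥bis P6·P0 via (30.105,32.345): [(0, 0) (42.2853, 0) (7.264, 93) (0, 93)]  |A|=2304.0385
3. ⊥bis P6·P1 via (35.355,34.835): [(0, 0) (42.2853, 0) (7.264, 93) (0, 93)]  |A|=2304.0385
4. ⊥bis P6·P2 via (27.22,15.235): [(0, 0) (22.3154, 0) (31.5192, 28.5896) (7.264, 93) (0, 93)]  |A|=2018.5744
5. ⊥bis P6·P3 via (5.605,14.64): [(0, 13.7093) (28.2383, 18.398) (31.5192, 28.5896) (7.264, 93) (0, 93)]  |A|=1619.7302
6. ⊥bis P6·P4 via (21.035,26): [(0, 13.7093) (22.7523, 17.4871) (7.8133, 91.5411) (7.264, 93) (0, 93)]  |A|=1185.7285
7. ⊥bis P6·P5 via (35.7,51.3): [(0, 90.4107) (0, 13.7093) (22.7523, 17.4871) (10.3227, 79.1017)]  |A|=1120.2992
8. ⊥bis P6·P7 via (11.69,36.475): [(0, 42.7271) (0, 13.7093) (22.7523, 17.4871) (19.7965, 32.1395)]  |A|=459.495
9. ⊥bis P6·P8 via (37.54,22.835): [(0, 42.7271) (0, 13.7093) (22.7523, 17.4871) (19.7965, 32.1395)]  |A|=459.495
10. ⊥bis P6·P9 via (32.375,45.79): [(0, 42.7271) (0, 13.7093) (22.7523, 17.4871) (19.7965, 32.1395)]  |A|=459.495
11. canonical 4-gon: [(0, 42.7271) (0, 13.7093) (22.7523, 17.4871) (19.7965, 32.1395)]
12. shoelace: 459.495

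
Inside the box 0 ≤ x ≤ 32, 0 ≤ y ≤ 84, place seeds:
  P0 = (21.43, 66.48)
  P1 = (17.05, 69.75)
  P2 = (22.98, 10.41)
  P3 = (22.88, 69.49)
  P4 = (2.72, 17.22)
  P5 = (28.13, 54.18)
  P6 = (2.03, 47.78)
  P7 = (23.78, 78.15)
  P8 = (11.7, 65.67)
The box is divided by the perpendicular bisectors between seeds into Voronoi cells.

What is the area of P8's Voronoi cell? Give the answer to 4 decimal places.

1. box [0,32]×[0,84]: [(0, 0) (32, 0) (32, 84) (0, 84)]
2. ⊥bis P8·P0 via (16.565,66.075): [(0, 0) (22.0656, 0) (15.0728, 84) (0, 84)]  |A|=1559.8118
3. ⊥bis P8·P1 via (14.375,67.71): [(0, 0) (22.0656, 0) (16.6806, 64.6868) (1.952, 84) (0, 84)]  |A|=1433.1091
4. ⊥bis P8·P2 via (17.34,38.04): [(0, 34.5005) (18.8728, 38.3529) (16.6806, 64.6868) (1.952, 84) (0, 84)]  |A|=684.4095
5. ⊥bis P8·P3 via (17.29,67.58): [(0, 34.5005) (18.8728, 38.3529) (16.6806, 64.6868) (1.952, 84) (0, 84)]  |A|=684.4095
6. ⊥bis P8·P4 via (7.21,41.445): [(0, 42.7813) (18.7941, 39.2979) (16.6806, 64.6868) (1.952, 84) (0, 84)]  |A|=597.5241
7. ⊥bis P8·P5 via (19.915,59.925): [(0, 42.7813) (7.0165, 41.4809) (17.3789, 56.2985) (16.6806, 64.6868) (1.952, 84) (0, 84)]  |A|=498.9553
8. ⊥bis P8·P6 via (6.865,56.725): [(0, 60.4357) (14.7112, 52.4839) (17.3789, 56.2985) (16.6806, 64.6868) (1.952, 84) (0, 84)]  |A|=325.492
9. ⊥bis P8·P7 via (17.74,71.91): [(0, 60.4357) (14.7112, 52.4839) (17.3789, 56.2985) (16.6806, 64.6868) (1.952, 84) (0, 84)]  |A|=325.492
10. canonical 6-gon: [(0, 60.4357) (14.7112, 52.4839) (17.3789, 56.2985) (16.6806, 64.6868) (1.952, 84) (0, 84)]
11. shoelace: 325.492

Area of P8's cell: 325.4920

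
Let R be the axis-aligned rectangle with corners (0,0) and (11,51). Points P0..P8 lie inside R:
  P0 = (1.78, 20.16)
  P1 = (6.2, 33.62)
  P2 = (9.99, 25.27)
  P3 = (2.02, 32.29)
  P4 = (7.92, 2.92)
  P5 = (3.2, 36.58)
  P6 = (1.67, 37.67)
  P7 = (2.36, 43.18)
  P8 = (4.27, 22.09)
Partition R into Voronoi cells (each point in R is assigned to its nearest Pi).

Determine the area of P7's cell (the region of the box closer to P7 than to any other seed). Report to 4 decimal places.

1. box [0,11]×[0,51]: [(0, 0) (11, 0) (11, 51) (0, 51)]
2. ⊥bis P7·P0 via (2.07,31.67): [(0, 31.7222) (11, 31.445) (11, 51) (0, 51)]  |A|=213.5806
3. ⊥bis P7·P1 via (4.28,38.4): [(0, 36.6808) (11, 41.0992) (11, 51) (0, 51)]  |A|=133.2095
4. ⊥bis P7·P2 via (6.175,34.225): [(0, 36.6808) (11, 41.0992) (11, 51) (0, 51)]  |A|=133.2095
5. ⊥bis P7·P3 via (2.19,37.735): [(0, 37.8034) (2.5931, 37.7224) (11, 41.0992) (11, 51) (0, 51)]  |A|=131.7541
6. ⊥bis P7·P4 via (5.14,23.05): [(0, 37.8034) (2.5931, 37.7224) (11, 41.0992) (11, 51) (0, 51)]  |A|=131.7541
7. ⊥bis P7·P5 via (2.78,39.88): [(0, 39.5262) (10.3693, 40.8459) (11, 41.0992) (11, 51) (0, 51)]  |A|=118.4574
8. ⊥bis P7·P6 via (2.015,40.425): [(0, 40.6773) (4.559, 40.1064) (10.3693, 40.8459) (11, 41.0992) (11, 51) (0, 51)]  |A|=115.8334
9. ⊥bis P7·P8 via (3.315,32.635): [(0, 40.6773) (4.559, 40.1064) (10.3693, 40.8459) (11, 41.0992) (11, 51) (0, 51)]  |A|=115.8334
10. canonical 6-gon: [(0, 40.6773) (4.559, 40.1064) (10.3693, 40.8459) (11, 41.0992) (11, 51) (0, 51)]
11. shoelace: 115.8334

Area of P7's cell: 115.8334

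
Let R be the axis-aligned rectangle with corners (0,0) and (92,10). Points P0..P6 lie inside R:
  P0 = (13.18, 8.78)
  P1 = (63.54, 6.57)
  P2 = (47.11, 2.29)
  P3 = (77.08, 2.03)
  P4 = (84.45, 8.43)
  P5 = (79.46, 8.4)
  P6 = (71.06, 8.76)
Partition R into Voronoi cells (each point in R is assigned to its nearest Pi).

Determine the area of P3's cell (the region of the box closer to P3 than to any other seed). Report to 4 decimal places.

Area of P3's cell: 63.4156

1. box [0,92]×[0,10]: [(0, 0) (92, 0) (92, 10) (0, 10)]
2. ⊥bis P3·P0 via (45.13,5.405): [(44.559, 0) (92, 0) (92, 10) (45.6154, 10)]  |A|=469.1278
3. ⊥bis P3·P1 via (70.31,4.3): [(68.8682, 0) (92, 0) (92, 10) (72.2212, 10)]  |A|=214.5529
4. ⊥bis P3·P2 via (62.095,2.16): [(68.8682, 0) (92, 0) (92, 10) (72.2212, 10)]  |A|=214.5529
5. ⊥bis P3·P4 via (80.765,5.23): [(68.8682, 0) (85.3067, 0) (76.6228, 10) (72.2212, 10)]  |A|=104.2002
6. ⊥bis P3·P5 via (78.27,5.215): [(71.4688, 7.7561) (68.8682, 0) (85.3067, 0) (81.9826, 3.8279)]  |A|=77.343
7. ⊥bis P3·P6 via (74.07,5.395): [(75.1655, 6.3749) (69.2236, 1.0599) (68.8682, 0) (85.3067, 0) (81.9826, 3.8279)]  |A|=63.4156
8. canonical 5-gon: [(75.1655, 6.3749) (69.2236, 1.0599) (68.8682, 0) (85.3067, 0) (81.9826, 3.8279)]
9. shoelace: 63.4156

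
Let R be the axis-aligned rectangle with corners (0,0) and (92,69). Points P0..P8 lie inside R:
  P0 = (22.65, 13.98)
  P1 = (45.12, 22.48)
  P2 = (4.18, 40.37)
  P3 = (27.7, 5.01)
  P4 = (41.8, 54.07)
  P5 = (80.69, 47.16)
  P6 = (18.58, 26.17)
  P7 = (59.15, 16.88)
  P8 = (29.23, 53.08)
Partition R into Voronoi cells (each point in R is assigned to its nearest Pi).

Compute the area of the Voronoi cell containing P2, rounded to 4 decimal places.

Area of P2's cell: 533.1485

1. box [0,92]×[0,69]: [(0, 0) (92, 0) (92, 69) (0, 69)]
2. ⊥bis P2·P0 via (13.415,27.175): [(0, 17.786) (73.1747, 69) (0, 69)]  |A|=1873.7838
3. ⊥bis P2·P1 via (24.65,31.425): [(0, 17.786) (26.9246, 36.6302) (41.0696, 69) (0, 69)]  |A|=1354.1644
4. ⊥bis P2·P3 via (15.94,22.69): [(0, 17.786) (26.9246, 36.6302) (41.0696, 69) (0, 69)]  |A|=1354.1644
5. ⊥bis P2·P4 via (22.99,47.22): [(0, 17.786) (26.8623, 36.5866) (15.0584, 69) (0, 69)]  |A|=931.9109
6. ⊥bis P2·P5 via (42.435,43.765): [(0, 17.786) (26.8623, 36.5866) (15.0584, 69) (0, 69)]  |A|=931.9109
7. ⊥bis P2·P6 via (11.38,33.27): [(0, 21.7297) (23.5688, 45.6305) (15.0584, 69) (0, 69)]  |A|=733.0066
8. ⊥bis P2·P7 via (31.665,28.625): [(0, 21.7297) (23.5688, 45.6305) (15.0584, 69) (0, 69)]  |A|=733.0066
9. ⊥bis P2·P8 via (16.705,46.725): [(0, 21.7297) (19.4035, 41.4065) (5.403, 69) (0, 69)]  |A|=533.1485
10. canonical 4-gon: [(0, 21.7297) (19.4035, 41.4065) (5.403, 69) (0, 69)]
11. shoelace: 533.1485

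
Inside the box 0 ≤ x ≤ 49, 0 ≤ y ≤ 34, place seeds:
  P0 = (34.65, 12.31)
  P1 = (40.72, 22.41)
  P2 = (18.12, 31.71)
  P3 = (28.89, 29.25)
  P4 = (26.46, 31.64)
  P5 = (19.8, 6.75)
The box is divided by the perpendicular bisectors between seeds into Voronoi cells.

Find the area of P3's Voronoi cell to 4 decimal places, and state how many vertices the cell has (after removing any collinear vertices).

1. box [0,49]×[0,34]: [(0, 0) (49, 0) (49, 34) (0, 34)]
2. ⊥bis P3·P0 via (31.77,20.78): [(0, 9.9774) (49, 26.6386) (49, 34) (0, 34)]  |A|=768.9066
3. ⊥bis P3·P1 via (34.805,25.83): [(0, 9.9774) (31.9133, 20.8287) (39.5288, 34) (0, 34)]  |A|=643.642
4. ⊥bis P3·P2 via (23.505,30.48): [(20.4069, 16.9163) (31.9133, 20.8287) (39.5288, 34) (24.309, 34)]  |A|=190.885
5. ⊥bis P3·P4 via (27.675,30.445): [(22.2332, 24.9122) (20.4069, 16.9163) (31.9133, 20.8287) (39.5288, 34) (31.1715, 34)]  |A|=159.7025
6. ⊥bis P3·P5 via (24.345,18): [(22.2332, 24.9122) (20.9662, 19.365) (24.0018, 18.1386) (31.9133, 20.8287) (39.5288, 34) (31.1715, 34)]  |A|=155.6428
7. canonical 6-gon: [(22.2332, 24.9122) (20.9662, 19.365) (24.0018, 18.1386) (31.9133, 20.8287) (39.5288, 34) (31.1715, 34)]
8. shoelace: 155.6428

Area of P3's cell: 155.6428 (6 vertices)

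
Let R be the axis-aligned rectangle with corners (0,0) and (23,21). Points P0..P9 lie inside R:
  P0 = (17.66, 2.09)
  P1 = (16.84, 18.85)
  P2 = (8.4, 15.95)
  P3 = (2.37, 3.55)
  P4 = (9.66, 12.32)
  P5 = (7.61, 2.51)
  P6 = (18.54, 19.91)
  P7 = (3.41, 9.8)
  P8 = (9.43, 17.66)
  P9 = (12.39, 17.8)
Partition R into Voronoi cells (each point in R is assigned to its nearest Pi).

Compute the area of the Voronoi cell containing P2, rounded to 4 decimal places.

Area of P2's cell: 45.2660

1. box [0,23]×[0,21]: [(0, 0) (23, 0) (23, 21) (0, 21)]
2. ⊥bis P2·P0 via (13.03,9.02): [(0, 0.3145) (23, 15.6811) (23, 21) (0, 21)]  |A|=299.0508
3. ⊥bis P2·P1 via (12.62,17.4): [(0, 0.3145) (15.0383, 10.3618) (11.383, 21) (0, 21)]  |A|=216.0851
4. ⊥bis P2·P3 via (5.385,9.75): [(0, 12.3687) (10.4419, 7.2909) (15.0383, 10.3618) (11.383, 21) (0, 21)]  |A|=153.151
5. ⊥bis P2·P4 via (9.03,14.135): [(0, 12.3687) (1.6415, 11.5704) (13.2398, 15.5962) (11.383, 21) (0, 21)]  |A|=95.8275
6. ⊥bis P2·P5 via (8.005,9.23): [(0, 12.3687) (1.6415, 11.5704) (13.2398, 15.5962) (11.383, 21) (0, 21)]  |A|=95.8275
7. ⊥bis P2·P6 via (13.47,17.93): [(0, 12.3687) (1.6415, 11.5704) (13.2398, 15.5962) (11.383, 21) (0, 21)]  |A|=95.8275
8. ⊥bis P2·P7 via (5.905,12.875): [(0, 17.6662) (5.7537, 12.9978) (13.2398, 15.5962) (11.383, 21) (0, 21)]  |A|=77.7745
9. ⊥bis P2·P8 via (8.915,16.805): [(0, 17.6662) (5.7537, 12.9978) (11.7692, 15.0858) (1.9505, 21) (0, 21)]  |A|=45.4343
10. ⊥bis P2·P9 via (10.395,16.875): [(0, 17.6662) (5.7537, 12.9978) (11.3001, 14.923) (11.0135, 15.541) (1.9505, 21) (0, 21)]  |A|=45.266
11. canonical 6-gon: [(0, 17.6662) (5.7537, 12.9978) (11.3001, 14.923) (11.0135, 15.541) (1.9505, 21) (0, 21)]
12. shoelace: 45.266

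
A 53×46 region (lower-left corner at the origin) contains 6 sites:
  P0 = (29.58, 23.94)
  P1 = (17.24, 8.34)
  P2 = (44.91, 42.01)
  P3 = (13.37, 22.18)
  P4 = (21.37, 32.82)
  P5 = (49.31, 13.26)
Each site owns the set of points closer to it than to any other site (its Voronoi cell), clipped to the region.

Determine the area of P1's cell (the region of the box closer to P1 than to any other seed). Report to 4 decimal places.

1. box [0,53]×[0,46]: [(0, 0) (53, 0) (53, 46) (0, 46)]
2. ⊥bis P1·P0 via (23.41,16.14): [(0, 34.6579) (0, 0) (43.8139, 0)]  |A|=759.2489
3. ⊥bis P1·P2 via (31.075,25.175): [(0, 34.6579) (0, 0) (43.8139, 0)]  |A|=759.2489
4. ⊥bis P1·P3 via (15.305,15.26): [(22.1151, 17.1643) (0, 10.9804) (0, 0) (43.8139, 0)]  |A|=497.4328
5. ⊥bis P1·P4 via (19.305,20.58): [(22.1151, 17.1643) (0, 10.9804) (0, 0) (43.8139, 0)]  |A|=497.4328
6. ⊥bis P1·P5 via (33.275,10.8): [(33.7051, 7.9963) (22.1151, 17.1643) (0, 10.9804) (0, 0) (34.9319, 0)]  |A|=461.9212
7. canonical 5-gon: [(33.7051, 7.9963) (22.1151, 17.1643) (0, 10.9804) (0, 0) (34.9319, 0)]
8. shoelace: 461.9212

Area of P1's cell: 461.9212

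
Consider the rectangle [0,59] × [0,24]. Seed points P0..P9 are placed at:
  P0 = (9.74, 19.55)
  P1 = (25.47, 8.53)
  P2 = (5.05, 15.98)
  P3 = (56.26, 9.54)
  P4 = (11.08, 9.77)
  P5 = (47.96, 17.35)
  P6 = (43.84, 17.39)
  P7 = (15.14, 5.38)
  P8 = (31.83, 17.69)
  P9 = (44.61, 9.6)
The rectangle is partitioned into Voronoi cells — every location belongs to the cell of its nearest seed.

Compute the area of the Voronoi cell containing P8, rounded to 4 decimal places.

Area of P8's cell: 183.7885

1. box [0,59]×[0,24]: [(0, 0) (59, 0) (59, 24) (0, 24)]
2. ⊥bis P8·P0 via (20.785,18.62): [(19.2172, 0) (59, 0) (59, 24) (21.238, 24)]  |A|=930.5379
3. ⊥bis P8·P1 via (28.65,13.11): [(20.7811, 18.5736) (47.5317, 0) (59, 0) (59, 24) (21.238, 24)]  |A|=667.587
4. ⊥bis P8·P2 via (18.44,16.835): [(20.7811, 18.5736) (47.5317, 0) (59, 0) (59, 24) (21.238, 24)]  |A|=667.587
5. ⊥bis P8·P3 via (44.045,13.615): [(20.7811, 18.5736) (41.0129, 4.5262) (47.5095, 24) (21.238, 24)]  |A|=313.9061
6. ⊥bis P8·P4 via (21.455,13.73): [(20.7811, 18.5736) (41.0129, 4.5262) (47.5095, 24) (21.238, 24)]  |A|=313.9061
7. ⊥bis P8·P5 via (39.895,17.52): [(20.7811, 18.5736) (39.6412, 5.4786) (40.0316, 24) (21.238, 24)]  |A|=228.2052
8. ⊥bis P8·P6 via (37.835,17.54): [(20.7811, 18.5736) (37.5696, 6.9169) (37.9964, 24) (21.238, 24)]  |A|=191.3565
9. ⊥bis P8·P7 via (23.485,11.535): [(20.7811, 18.5736) (37.5696, 6.9169) (37.9964, 24) (21.238, 24)]  |A|=191.3565
10. ⊥bis P8·P9 via (38.22,13.645): [(20.7811, 18.5736) (35.0628, 8.6575) (37.7179, 12.8518) (37.9964, 24) (21.238, 24)]  |A|=183.7885
11. canonical 5-gon: [(20.7811, 18.5736) (35.0628, 8.6575) (37.7179, 12.8518) (37.9964, 24) (21.238, 24)]
12. shoelace: 183.7885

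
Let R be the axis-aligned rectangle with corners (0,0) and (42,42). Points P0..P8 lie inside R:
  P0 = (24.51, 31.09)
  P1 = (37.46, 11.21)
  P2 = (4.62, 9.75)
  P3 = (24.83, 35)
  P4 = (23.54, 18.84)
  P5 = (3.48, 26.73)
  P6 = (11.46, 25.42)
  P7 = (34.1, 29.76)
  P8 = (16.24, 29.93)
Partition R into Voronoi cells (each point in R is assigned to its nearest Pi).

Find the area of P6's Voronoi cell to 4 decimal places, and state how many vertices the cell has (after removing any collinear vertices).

Area of P6's cell: 119.4164 (4 vertices)

1. box [0,42]×[0,42]: [(0, 0) (42, 0) (42, 42) (0, 42)]
2. ⊥bis P6·P0 via (17.985,28.255): [(0, 0) (30.2613, 0) (12.013, 42) (0, 42)]  |A|=887.7612
3. ⊥bis P6·P1 via (24.46,18.315): [(0, 0) (14.4501, 0) (23.2587, 16.117) (12.013, 42) (0, 42)]  |A|=760.3466
4. ⊥bis P6·P2 via (8.04,17.585): [(0, 21.0945) (20.9751, 11.9388) (23.2587, 16.117) (12.013, 42) (0, 42)]  |A|=452.8582
5. ⊥bis P6·P3 via (18.145,30.21): [(0, 21.0945) (20.9751, 11.9388) (23.2587, 16.117) (15.5806, 33.7889) (9.6971, 42) (0, 42)]  |A|=443.3501
6. ⊥bis P6·P4 via (17.5,22.13): [(0, 21.0945) (13.6827, 15.1219) (19.2502, 25.3431) (15.5806, 33.7889) (9.6971, 42) (0, 42)]  |A|=378.3117
7. ⊥bis P6·P5 via (7.47,26.075): [(6.2076, 18.3849) (13.6827, 15.1219) (19.2502, 25.3431) (15.5806, 33.7889) (10.0121, 41.5604)]  |A|=194.4399
8. ⊥bis P6·P7 via (22.78,27.59): [(6.2076, 18.3849) (13.6827, 15.1219) (19.2502, 25.3431) (15.5806, 33.7889) (10.0121, 41.5604)]  |A|=194.4399
9. ⊥bis P6·P8 via (13.85,27.675): [(8.6393, 33.1977) (6.2076, 18.3849) (13.6827, 15.1219) (18.079, 23.1929)]  |A|=119.4164
10. canonical 4-gon: [(8.6393, 33.1977) (6.2076, 18.3849) (13.6827, 15.1219) (18.079, 23.1929)]
11. shoelace: 119.4164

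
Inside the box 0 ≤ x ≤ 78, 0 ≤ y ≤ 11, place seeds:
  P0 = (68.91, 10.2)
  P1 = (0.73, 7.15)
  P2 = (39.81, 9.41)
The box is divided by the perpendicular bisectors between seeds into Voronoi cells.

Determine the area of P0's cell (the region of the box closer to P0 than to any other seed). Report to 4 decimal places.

1. box [0,78]×[0,11]: [(0, 0) (78, 0) (78, 11) (0, 11)]
2. ⊥bis P0·P1 via (34.82,8.675): [(35.2081, 0) (78, 0) (78, 11) (34.716, 11)]  |A|=473.4176
3. ⊥bis P0·P2 via (54.36,9.805): [(54.6262, 0) (78, 0) (78, 11) (54.3276, 11)]  |A|=258.7544
4. canonical 4-gon: [(54.6262, 0) (78, 0) (78, 11) (54.3276, 11)]
5. shoelace: 258.7544

Area of P0's cell: 258.7544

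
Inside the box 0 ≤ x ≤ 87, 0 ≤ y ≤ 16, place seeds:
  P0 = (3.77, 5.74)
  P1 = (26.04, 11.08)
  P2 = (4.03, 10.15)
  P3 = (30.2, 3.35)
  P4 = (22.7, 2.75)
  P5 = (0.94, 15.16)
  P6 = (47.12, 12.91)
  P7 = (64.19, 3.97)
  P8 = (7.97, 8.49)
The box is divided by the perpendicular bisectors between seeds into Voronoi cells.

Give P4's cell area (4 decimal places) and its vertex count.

Area of P4's cell: 94.4295 (4 vertices)

1. box [0,87]×[0,16]: [(0, 0) (87, 0) (87, 16) (0, 16)]
2. ⊥bis P4·P0 via (13.235,4.245): [(12.5645, 0) (87, 0) (87, 16) (15.0917, 16)]  |A|=1170.7503
3. ⊥bis P4·P1 via (24.37,6.915): [(14.2948, 10.9548) (12.5645, 0) (41.6161, 0)]  |A|=159.1265
4. ⊥bis P4·P2 via (13.365,6.45): [(15.0332, 10.6587) (13.7279, 7.3656) (12.5645, 0) (41.6161, 0)]  |A|=157.7176
5. ⊥bis P4·P3 via (26.45,3.05): [(26.1995, 6.1814) (15.0332, 10.6587) (13.7279, 7.3656) (12.5645, 0) (26.694, 0)]  |A|=111.5975
6. ⊥bis P4·P5 via (11.82,8.955): [(26.1995, 6.1814) (15.0332, 10.6587) (13.7279, 7.3656) (12.5645, 0) (26.694, 0)]  |A|=111.5975
7. ⊥bis P4·P6 via (34.91,7.83): [(26.1995, 6.1814) (15.0332, 10.6587) (13.7279, 7.3656) (12.5645, 0) (26.694, 0)]  |A|=111.5975
8. ⊥bis P4·P7 via (43.445,3.36): [(26.1995, 6.1814) (15.0332, 10.6587) (13.7279, 7.3656) (12.5645, 0) (26.694, 0)]  |A|=111.5975
9. ⊥bis P4·P8 via (15.335,5.62): [(26.1995, 6.1814) (16.9924, 9.8731) (13.145, 0) (26.694, 0)]  |A|=94.4295
10. canonical 4-gon: [(26.1995, 6.1814) (16.9924, 9.8731) (13.145, 0) (26.694, 0)]
11. shoelace: 94.4295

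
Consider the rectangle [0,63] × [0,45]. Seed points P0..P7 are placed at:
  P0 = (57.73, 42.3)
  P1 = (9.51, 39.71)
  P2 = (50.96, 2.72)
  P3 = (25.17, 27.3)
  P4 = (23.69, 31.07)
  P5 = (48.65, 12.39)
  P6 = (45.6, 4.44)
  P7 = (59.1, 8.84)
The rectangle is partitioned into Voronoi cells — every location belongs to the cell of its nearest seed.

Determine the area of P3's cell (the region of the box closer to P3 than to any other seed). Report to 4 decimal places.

Area of P3's cell: 843.3189

1. box [0,63]×[0,45]: [(0, 0) (63, 0) (63, 45) (0, 45)]
2. ⊥bis P3·P0 via (41.45,34.8): [(0, 0) (57.4819, 0) (36.751, 45) (0, 45)]  |A|=2120.2408
3. ⊥bis P3·P1 via (17.34,33.505): [(0, 11.6239) (0, 0) (57.4819, 0) (36.751, 45) (26.4494, 45)]  |A|=1678.8522
4. ⊥bis P3·P2 via (38.065,15.01): [(0, 11.6239) (0, 0) (23.7592, 0) (46.4931, 23.853) (36.751, 45) (26.4494, 45)]  |A|=1276.6578
5. ⊥bis P3·P4 via (24.43,29.185): [(9.1688, 23.1939) (0, 11.6239) (0, 0) (23.7592, 0) (46.4931, 23.853) (41.0339, 35.7032)]  |A|=989.4293
6. ⊥bis P3·P5 via (36.91,19.845): [(9.1688, 23.1939) (0, 11.6239) (0, 0) (23.7592, 0) (25.4043, 1.7261) (43.534, 30.2763) (41.0339, 35.7032)]  |A|=888.9609
7. ⊥bis P3·P6 via (35.385,15.87): [(9.1688, 23.1939) (0, 11.6239) (0, 0) (17.6274, 0) (33.0748, 13.8053) (43.534, 30.2763) (41.0339, 35.7032)]  |A|=843.3189
8. ⊥bis P3·P7 via (42.135,18.07): [(9.1688, 23.1939) (0, 11.6239) (0, 0) (17.6274, 0) (33.0748, 13.8053) (43.534, 30.2763) (41.0339, 35.7032)]  |A|=843.3189
9. canonical 7-gon: [(9.1688, 23.1939) (0, 11.6239) (0, 0) (17.6274, 0) (33.0748, 13.8053) (43.534, 30.2763) (41.0339, 35.7032)]
10. shoelace: 843.3189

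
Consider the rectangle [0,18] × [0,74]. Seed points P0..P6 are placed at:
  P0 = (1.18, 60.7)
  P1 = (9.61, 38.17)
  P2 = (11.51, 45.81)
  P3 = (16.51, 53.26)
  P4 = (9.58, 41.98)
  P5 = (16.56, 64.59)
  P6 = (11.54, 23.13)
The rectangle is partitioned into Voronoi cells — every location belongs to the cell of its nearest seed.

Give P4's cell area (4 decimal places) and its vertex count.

1. box [0,18]×[0,74]: [(0, 0) (18, 0) (18, 74) (0, 74)]
2. ⊥bis P4·P0 via (5.38,51.34): [(0, 48.9259) (0, 0) (18, 0) (18, 57.0028)]  |A|=953.3585
3. ⊥bis P4·P1 via (9.595,40.075): [(0, 48.9259) (0, 39.9994) (18, 40.1412) (18, 57.0028)]  |A|=232.0928
4. ⊥bis P4·P2 via (10.545,43.895): [(0.297, 49.0592) (0, 48.9259) (0, 39.9994) (17.9944, 40.1411)]  |A|=82.8162
5. ⊥bis P4·P3 via (13.045,47.62): [(0.297, 49.0592) (0, 48.9259) (0, 39.9994) (17.9944, 40.1411)]  |A|=82.8162
6. ⊥bis P4·P5 via (13.07,53.285): [(0.297, 49.0592) (0, 48.9259) (0, 39.9994) (17.9944, 40.1411)]  |A|=82.8162
7. ⊥bis P4·P6 via (10.56,32.555): [(0.297, 49.0592) (0, 48.9259) (0, 39.9994) (17.9944, 40.1411)]  |A|=82.8162
8. canonical 4-gon: [(0.297, 49.0592) (0, 48.9259) (0, 39.9994) (17.9944, 40.1411)]
9. shoelace: 82.8162

Area of P4's cell: 82.8162 (4 vertices)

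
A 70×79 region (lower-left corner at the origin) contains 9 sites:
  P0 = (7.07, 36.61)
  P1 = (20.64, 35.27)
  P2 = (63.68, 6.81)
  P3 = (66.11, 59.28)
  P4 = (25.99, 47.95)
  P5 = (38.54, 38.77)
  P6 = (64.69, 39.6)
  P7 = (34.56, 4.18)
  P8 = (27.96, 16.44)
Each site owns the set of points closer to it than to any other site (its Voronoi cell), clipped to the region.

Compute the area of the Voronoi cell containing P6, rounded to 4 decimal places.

Area of P6's cell: 484.6607

1. box [0,70]×[0,79]: [(0, 0) (70, 0) (70, 79) (0, 79)]
2. ⊥bis P6·P0 via (35.88,38.105): [(37.8573, 0) (70, 0) (70, 79) (33.7579, 79)]  |A|=2701.1987
3. ⊥bis P6·P1 via (42.665,37.435): [(46.3448, 0) (70, 0) (70, 79) (38.5793, 79)]  |A|=2175.5007
4. ⊥bis P6·P2 via (64.185,23.205): [(44.0027, 23.8267) (70, 23.0259) (70, 79) (38.5793, 79)]  |A|=1594.3823
5. ⊥bis P6·P3 via (65.4,49.44): [(41.3141, 51.1779) (44.0027, 23.8267) (70, 23.0259) (70, 49.1081)]  |A|=728.5489
6. ⊥bis P6·P4 via (45.34,43.775): [(46.8511, 50.7784) (43.0741, 33.2732) (44.0027, 23.8267) (70, 23.0259) (70, 49.1081)]  |A|=679.3316
7. ⊥bis P6·P5 via (51.615,39.185): [(51.2571, 50.4605) (52.1104, 23.5769) (70, 23.0259) (70, 49.1081)]  |A|=484.6607
8. ⊥bis P6·P7 via (49.625,21.89): [(51.2571, 50.4605) (52.1104, 23.5769) (70, 23.0259) (70, 49.1081)]  |A|=484.6607
9. ⊥bis P6·P8 via (46.325,28.02): [(51.2571, 50.4605) (52.1104, 23.5769) (70, 23.0259) (70, 49.1081)]  |A|=484.6607
10. canonical 4-gon: [(51.2571, 50.4605) (52.1104, 23.5769) (70, 23.0259) (70, 49.1081)]
11. shoelace: 484.6607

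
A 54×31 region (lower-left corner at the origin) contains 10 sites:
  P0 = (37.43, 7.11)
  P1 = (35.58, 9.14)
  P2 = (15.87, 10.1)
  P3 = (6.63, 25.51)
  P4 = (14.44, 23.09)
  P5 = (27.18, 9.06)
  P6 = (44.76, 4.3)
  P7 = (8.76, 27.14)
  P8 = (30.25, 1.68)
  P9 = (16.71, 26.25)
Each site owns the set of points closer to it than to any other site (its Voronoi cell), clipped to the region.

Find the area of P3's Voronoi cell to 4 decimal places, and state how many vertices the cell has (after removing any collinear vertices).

Area of P3's cell: 141.0825 (5 vertices)

1. box [0,54]×[0,31]: [(0, 0) (54, 0) (54, 31) (0, 31)]
2. ⊥bis P3·P0 via (22.03,16.31): [(0, 0) (12.2864, 0) (30.8058, 31) (0, 31)]  |A|=667.9292
3. ⊥bis P3·P1 via (21.105,17.325): [(0, 0) (11.3084, 0) (28.8376, 31) (0, 31)]  |A|=622.2642
4. ⊥bis P3·P2 via (11.25,17.805): [(0, 11.0594) (26.5711, 26.9917) (28.8376, 31) (0, 31)]  |A|=322.7171
5. ⊥bis P3·P4 via (10.535,24.3): [(0, 11.0594) (7.9001, 15.7963) (12.6111, 31) (0, 31)]  |A|=174.6332
6. ⊥bis P3·P5 via (16.905,17.285): [(0, 11.0594) (7.9001, 15.7963) (12.6111, 31) (0, 31)]  |A|=174.6332
7. ⊥bis P3·P6 via (25.695,14.905): [(0, 11.0594) (7.9001, 15.7963) (12.6111, 31) (0, 31)]  |A|=174.6332
8. ⊥bis P3·P7 via (7.695,26.325): [(0, 11.0594) (7.9001, 15.7963) (10.1631, 23.0998) (4.1174, 31) (0, 31)]  |A|=141.0825
9. ⊥bis P3·P8 via (18.44,13.595): [(0, 11.0594) (7.9001, 15.7963) (10.1631, 23.0998) (4.1174, 31) (0, 31)]  |A|=141.0825
10. ⊥bis P3·P9 via (11.67,25.88): [(0, 11.0594) (7.9001, 15.7963) (10.1631, 23.0998) (4.1174, 31) (0, 31)]  |A|=141.0825
11. canonical 5-gon: [(0, 11.0594) (7.9001, 15.7963) (10.1631, 23.0998) (4.1174, 31) (0, 31)]
12. shoelace: 141.0825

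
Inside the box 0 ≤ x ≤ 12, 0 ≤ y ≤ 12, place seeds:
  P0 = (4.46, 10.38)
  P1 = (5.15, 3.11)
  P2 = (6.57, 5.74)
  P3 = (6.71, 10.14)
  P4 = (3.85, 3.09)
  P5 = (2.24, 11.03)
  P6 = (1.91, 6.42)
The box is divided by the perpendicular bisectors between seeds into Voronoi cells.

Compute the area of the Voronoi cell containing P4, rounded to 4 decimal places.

1. box [0,12]×[0,12]: [(0, 0) (12, 0) (12, 12) (0, 12)]
2. ⊥bis P4·P0 via (4.155,6.735): [(0, 7.0827) (0, 0) (12, 0) (12, 6.0786)]  |A|=78.9674
3. ⊥bis P4·P1 via (4.5,3.1): [(4.4444, 6.7108) (0, 7.0827) (0, 0) (4.5477, 0)]  |A|=30.9986
4. ⊥bis P4·P2 via (5.21,4.415): [(4.4681, 5.1765) (2.8427, 6.8448) (0, 7.0827) (0, 0) (4.5477, 0)]  |A|=29.7714
5. ⊥bis P4·P3 via (5.28,6.615): [(4.4681, 5.1765) (2.8427, 6.8448) (0, 7.0827) (0, 0) (4.5477, 0)]  |A|=29.7714
6. ⊥bis P4·P5 via (3.045,7.06): [(4.4681, 5.1765) (2.8427, 6.8448) (2.2347, 6.8957) (0, 6.4426) (0, 0) (4.5477, 0)]  |A|=29.0562
7. ⊥bis P4·P6 via (2.88,4.755): [(4.4681, 5.1765) (4.155, 5.4978) (0, 3.0772) (0, 0) (4.5477, 0)]  |A|=19.6914
8. canonical 5-gon: [(4.4681, 5.1765) (4.155, 5.4978) (0, 3.0772) (0, 0) (4.5477, 0)]
9. shoelace: 19.6914

Area of P4's cell: 19.6914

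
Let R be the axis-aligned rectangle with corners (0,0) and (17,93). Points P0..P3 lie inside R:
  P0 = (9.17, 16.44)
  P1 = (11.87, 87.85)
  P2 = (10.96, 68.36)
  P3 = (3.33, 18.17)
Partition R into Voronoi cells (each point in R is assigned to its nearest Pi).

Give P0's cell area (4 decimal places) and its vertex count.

Area of P0's cell: 406.2722 (4 vertices)

1. box [0,17]×[0,93]: [(0, 0) (17, 0) (17, 93) (0, 93)]
2. ⊥bis P0·P1 via (10.52,52.145): [(0, 52.5428) (0, 0) (17, 0) (17, 51.9)]  |A|=887.7634
3. ⊥bis P0·P2 via (10.065,42.4): [(0, 42.747) (0, 0) (17, 0) (17, 42.1609)]  |A|=721.7172
4. ⊥bis P0·P3 via (6.25,17.305): [(13.6474, 42.2765) (1.1237, 0) (17, 0) (17, 42.1609)]  |A|=406.2722
5. canonical 4-gon: [(13.6474, 42.2765) (1.1237, 0) (17, 0) (17, 42.1609)]
6. shoelace: 406.2722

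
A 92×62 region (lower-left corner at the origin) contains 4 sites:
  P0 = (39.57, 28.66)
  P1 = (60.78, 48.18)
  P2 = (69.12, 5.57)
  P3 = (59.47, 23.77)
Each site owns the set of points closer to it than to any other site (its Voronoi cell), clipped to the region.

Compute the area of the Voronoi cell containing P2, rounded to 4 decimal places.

Area of P2's cell: 804.3223

1. box [0,92]×[0,62]: [(0, 0) (92, 0) (92, 62) (0, 62)]
2. ⊥bis P2·P0 via (54.345,17.115): [(40.9716, 0) (92, 0) (92, 62) (89.4176, 62)]  |A|=1661.937
3. ⊥bis P2·P1 via (64.95,26.875): [(61.4335, 26.1867) (40.9716, 0) (92, 0) (92, 32.1695)]  |A|=1159.7874
4. ⊥bis P2·P3 via (64.295,14.67): [(44.0446, 3.9329) (40.9716, 0) (92, 0) (92, 29.3597)]  |A|=804.3223
5. canonical 4-gon: [(44.0446, 3.9329) (40.9716, 0) (92, 0) (92, 29.3597)]
6. shoelace: 804.3223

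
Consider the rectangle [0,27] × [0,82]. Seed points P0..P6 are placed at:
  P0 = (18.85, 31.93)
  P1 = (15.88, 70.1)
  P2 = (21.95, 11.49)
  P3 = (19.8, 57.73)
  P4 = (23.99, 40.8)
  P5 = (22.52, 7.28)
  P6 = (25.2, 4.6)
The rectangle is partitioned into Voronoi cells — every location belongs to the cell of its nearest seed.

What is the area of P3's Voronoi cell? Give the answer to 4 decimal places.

Area of P3's cell: 409.4586

1. box [0,27]×[0,82]: [(0, 0) (27, 0) (27, 82) (0, 82)]
2. ⊥bis P3·P0 via (19.325,44.83): [(0, 45.5416) (27, 44.5474) (27, 82) (0, 82)]  |A|=997.7989
3. ⊥bis P3·P1 via (17.84,63.915): [(0, 58.2616) (0, 45.5416) (27, 44.5474) (27, 66.8178)]  |A|=472.37
4. ⊥bis P3·P2 via (20.875,34.61): [(0, 58.2616) (0, 45.5416) (27, 44.5474) (27, 66.8178)]  |A|=472.37
5. ⊥bis P3·P4 via (21.895,49.265): [(0, 58.2616) (0, 45.5416) (5.9631, 45.322) (27, 50.5284) (27, 66.8178)]  |A|=409.4586
6. ⊥bis P3·P5 via (21.16,32.505): [(0, 58.2616) (0, 45.5416) (5.9631, 45.322) (27, 50.5284) (27, 66.8178)]  |A|=409.4586
7. ⊥bis P3·P6 via (22.5,31.165): [(0, 58.2616) (0, 45.5416) (5.9631, 45.322) (27, 50.5284) (27, 66.8178)]  |A|=409.4586
8. canonical 5-gon: [(0, 58.2616) (0, 45.5416) (5.9631, 45.322) (27, 50.5284) (27, 66.8178)]
9. shoelace: 409.4586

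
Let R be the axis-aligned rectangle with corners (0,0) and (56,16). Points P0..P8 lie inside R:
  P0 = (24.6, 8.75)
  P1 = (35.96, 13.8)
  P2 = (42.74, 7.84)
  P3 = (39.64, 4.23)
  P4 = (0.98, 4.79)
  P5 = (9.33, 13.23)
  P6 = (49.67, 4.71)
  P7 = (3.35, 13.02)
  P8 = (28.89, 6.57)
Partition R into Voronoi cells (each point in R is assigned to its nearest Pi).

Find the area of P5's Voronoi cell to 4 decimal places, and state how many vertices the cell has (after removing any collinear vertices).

1. box [0,56]×[0,16]: [(0, 0) (56, 0) (56, 16) (0, 16)]
2. ⊥bis P5·P0 via (16.965,10.99): [(0, 0) (13.7407, 0) (18.4349, 16) (0, 16)]  |A|=257.4044
3. ⊥bis P5·P1 via (22.645,13.515): [(0, 0) (13.7407, 0) (18.4349, 16) (0, 16)]  |A|=257.4044
4. ⊥bis P5·P2 via (26.035,10.535): [(0, 0) (13.7407, 0) (18.4349, 16) (0, 16)]  |A|=257.4044
5. ⊥bis P5·P3 via (24.485,8.73): [(0, 0) (13.7407, 0) (18.4349, 16) (0, 16)]  |A|=257.4044
6. ⊥bis P5·P4 via (5.155,9.01): [(0, 14.11) (13.858, 0.3998) (18.4349, 16) (0, 16)]  |A|=156.8892
7. ⊥bis P5·P6 via (29.5,8.97): [(0, 14.11) (13.858, 0.3998) (18.4349, 16) (0, 16)]  |A|=156.8892
8. ⊥bis P5·P7 via (6.34,13.125): [(6.5324, 7.6473) (13.858, 0.3998) (18.4349, 16) (6.239, 16)]  |A|=124.6599
9. ⊥bis P5·P8 via (19.11,9.9): [(6.5324, 7.6473) (13.858, 0.3998) (18.4349, 16) (6.239, 16)]  |A|=124.6599
10. canonical 4-gon: [(6.5324, 7.6473) (13.858, 0.3998) (18.4349, 16) (6.239, 16)]
11. shoelace: 124.6599

Area of P5's cell: 124.6599 (4 vertices)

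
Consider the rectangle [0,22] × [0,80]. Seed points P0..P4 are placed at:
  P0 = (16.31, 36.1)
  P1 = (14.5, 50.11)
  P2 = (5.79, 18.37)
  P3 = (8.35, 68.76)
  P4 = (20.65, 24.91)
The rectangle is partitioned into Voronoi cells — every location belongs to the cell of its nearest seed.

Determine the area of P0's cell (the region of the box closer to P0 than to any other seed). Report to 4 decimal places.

Area of P0's cell: 272.8148

1. box [0,22]×[0,80]: [(0, 0) (22, 0) (22, 80) (0, 80)]
2. ⊥bis P0·P1 via (15.405,43.105): [(0, 41.1148) (0, 0) (22, 0) (22, 43.957)]  |A|=935.7899
3. ⊥bis P0·P2 via (11.05,27.235): [(0, 41.1148) (0, 33.7915) (22, 20.7379) (22, 43.957)]  |A|=335.9672
4. ⊥bis P0·P3 via (12.33,52.43): [(0, 41.1148) (0, 33.7915) (22, 20.7379) (22, 43.957)]  |A|=335.9672
5. ⊥bis P0·P4 via (18.48,30.505): [(0, 41.1148) (0, 33.7915) (10.6543, 27.4698) (22, 31.8702) (22, 43.957)]  |A|=272.8148
6. canonical 5-gon: [(0, 41.1148) (0, 33.7915) (10.6543, 27.4698) (22, 31.8702) (22, 43.957)]
7. shoelace: 272.8148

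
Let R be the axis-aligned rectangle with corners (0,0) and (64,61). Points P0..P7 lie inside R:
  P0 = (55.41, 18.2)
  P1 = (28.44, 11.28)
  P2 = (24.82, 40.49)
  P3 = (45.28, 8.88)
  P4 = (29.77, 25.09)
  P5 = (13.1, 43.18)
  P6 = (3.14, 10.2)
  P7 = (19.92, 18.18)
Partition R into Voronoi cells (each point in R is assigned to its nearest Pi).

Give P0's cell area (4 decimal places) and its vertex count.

Area of P0's cell: 766.8535 (6 vertices)

1. box [0,64]×[0,61]: [(0, 0) (64, 0) (64, 61) (0, 61)]
2. ⊥bis P0·P1 via (41.925,14.74): [(45.707, 0) (64, 0) (64, 61) (30.0555, 61)]  |A|=1593.2421
3. ⊥bis P0·P2 via (40.115,29.345): [(38.6822, 27.3786) (45.707, 0) (64, 0) (64, 61) (63.181, 61)]  |A|=1036.3799
4. ⊥bis P0·P3 via (50.345,13.54): [(38.6822, 27.3786) (39.0957, 25.767) (62.8023, 0) (64, 0) (64, 61) (63.181, 61)]  |A|=816.1323
5. ⊥bis P0·P4 via (42.59,21.645): [(47.314, 39.2247) (42.6574, 21.8957) (62.8023, 0) (64, 0) (64, 61) (63.181, 61)]  |A|=766.8535
6. ⊥bis P0·P5 via (34.255,30.69): [(47.314, 39.2247) (42.6574, 21.8957) (62.8023, 0) (64, 0) (64, 61) (63.181, 61)]  |A|=766.8535
7. ⊥bis P0·P6 via (29.275,14.2): [(47.314, 39.2247) (42.6574, 21.8957) (62.8023, 0) (64, 0) (64, 61) (63.181, 61)]  |A|=766.8535
8. ⊥bis P0·P7 via (37.665,18.19): [(47.314, 39.2247) (42.6574, 21.8957) (62.8023, 0) (64, 0) (64, 61) (63.181, 61)]  |A|=766.8535
9. canonical 6-gon: [(47.314, 39.2247) (42.6574, 21.8957) (62.8023, 0) (64, 0) (64, 61) (63.181, 61)]
10. shoelace: 766.8535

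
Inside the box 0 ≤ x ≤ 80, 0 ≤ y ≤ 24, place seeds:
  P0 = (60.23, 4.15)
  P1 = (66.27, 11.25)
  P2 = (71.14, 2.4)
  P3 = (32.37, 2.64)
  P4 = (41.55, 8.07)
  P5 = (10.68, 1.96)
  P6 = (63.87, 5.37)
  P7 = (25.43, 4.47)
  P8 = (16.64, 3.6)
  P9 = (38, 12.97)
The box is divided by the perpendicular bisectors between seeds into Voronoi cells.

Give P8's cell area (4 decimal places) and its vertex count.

Area of P8's cell: 218.9689 (4 vertices)

1. box [0,80]×[0,24]: [(0, 0) (80, 0) (80, 24) (0, 24)]
2. ⊥bis P8·P0 via (38.435,3.875): [(0, 0) (38.4839, 0) (38.1811, 24) (0, 24)]  |A|=919.9796
3. ⊥bis P8·P1 via (41.455,7.425): [(0, 0) (38.4839, 0) (38.1811, 24) (0, 24)]  |A|=919.9796
4. ⊥bis P8·P2 via (43.89,3): [(0, 0) (38.4839, 0) (38.1811, 24) (0, 24)]  |A|=919.9796
5. ⊥bis P8·P3 via (24.505,3.12): [(0, 0) (24.3146, 0) (25.7793, 24) (0, 24)]  |A|=601.1267
6. ⊥bis P8·P4 via (29.095,5.835): [(0, 0) (24.3146, 0) (25.7793, 24) (0, 24)]  |A|=601.1267
7. ⊥bis P8·P5 via (13.66,2.78): [(14.425, 0) (24.3146, 0) (25.7793, 24) (7.8209, 24)]  |A|=334.1758
8. ⊥bis P8·P6 via (40.255,4.485): [(14.425, 0) (24.3146, 0) (25.7793, 24) (7.8209, 24)]  |A|=334.1758
9. ⊥bis P8·P7 via (21.035,4.035): [(14.425, 0) (21.4344, 0) (19.0589, 24) (7.8209, 24)]  |A|=218.9689
10. ⊥bis P8·P9 via (27.32,8.285): [(14.425, 0) (21.4344, 0) (19.0589, 24) (7.8209, 24)]  |A|=218.9689
11. canonical 4-gon: [(14.425, 0) (21.4344, 0) (19.0589, 24) (7.8209, 24)]
12. shoelace: 218.9689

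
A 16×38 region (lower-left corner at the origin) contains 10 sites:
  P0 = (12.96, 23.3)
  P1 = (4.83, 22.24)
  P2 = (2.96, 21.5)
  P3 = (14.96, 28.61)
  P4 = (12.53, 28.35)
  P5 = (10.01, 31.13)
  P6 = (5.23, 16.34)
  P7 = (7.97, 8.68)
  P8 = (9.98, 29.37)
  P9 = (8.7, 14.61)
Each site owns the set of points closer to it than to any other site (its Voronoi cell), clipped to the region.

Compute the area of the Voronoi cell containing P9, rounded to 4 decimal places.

Area of P9's cell: 63.9926

1. box [0,16]×[0,38]: [(0, 0) (16, 0) (16, 38) (0, 38)]
2. ⊥bis P9·P0 via (10.83,18.955): [(0, 24.2641) (0, 0) (16, 0) (16, 16.4206)]  |A|=325.4771
3. ⊥bis P9·P1 via (6.765,18.425): [(9.2942, 19.7079) (0, 14.9937) (0, 0) (16, 0) (16, 16.4206)]  |A|=282.3967
4. ⊥bis P9·P2 via (5.83,18.055): [(9.2942, 19.7079) (5.5101, 17.7885) (0, 13.1981) (0, 0) (16, 0) (16, 16.4206)]  |A|=277.4496
5. ⊥bis P9·P3 via (11.83,21.61): [(9.2942, 19.7079) (5.5101, 17.7885) (0, 13.1981) (0, 0) (16, 0) (16, 16.4206)]  |A|=277.4496
6. ⊥bis P9·P4 via (10.615,21.48): [(9.2942, 19.7079) (5.5101, 17.7885) (0, 13.1981) (0, 0) (16, 0) (16, 16.4206)]  |A|=277.4496
7. ⊥bis P9·P5 via (9.355,22.87): [(9.2942, 19.7079) (5.5101, 17.7885) (0, 13.1981) (0, 0) (16, 0) (16, 16.4206)]  |A|=277.4496
8. ⊥bis P9·P6 via (6.965,15.475): [(9.2942, 19.7079) (9.0012, 19.5592) (0, 1.5047) (0, 0) (16, 0) (16, 16.4206)]  |A|=221.6879
9. ⊥bis P9·P7 via (8.335,11.645): [(9.2942, 19.7079) (9.0012, 19.5592) (5.2452, 12.0254) (16, 10.7014) (16, 16.4206)]  |A|=63.9926
10. ⊥bis P9·P8 via (9.34,21.99): [(9.2942, 19.7079) (9.0012, 19.5592) (5.2452, 12.0254) (16, 10.7014) (16, 16.4206)]  |A|=63.9926
11. canonical 5-gon: [(9.2942, 19.7079) (9.0012, 19.5592) (5.2452, 12.0254) (16, 10.7014) (16, 16.4206)]
12. shoelace: 63.9926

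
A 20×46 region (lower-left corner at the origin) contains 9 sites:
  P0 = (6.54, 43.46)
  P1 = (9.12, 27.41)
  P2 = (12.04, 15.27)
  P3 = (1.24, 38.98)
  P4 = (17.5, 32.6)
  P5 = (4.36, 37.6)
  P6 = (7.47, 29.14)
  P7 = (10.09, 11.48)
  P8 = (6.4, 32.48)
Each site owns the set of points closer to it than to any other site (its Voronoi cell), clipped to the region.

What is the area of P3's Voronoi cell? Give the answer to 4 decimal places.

Area of P3's cell: 27.7140

1. box [0,20]×[0,46]: [(0, 0) (20, 0) (20, 46) (0, 46)]
2. ⊥bis P3·P0 via (3.89,41.22): [(0, 45.822) (0, 0) (20, 0) (20, 22.1613)]  |A|=679.833
3. ⊥bis P3·P1 via (5.18,33.195): [(8.6663, 35.5694) (0, 45.822) (0, 29.667)]  |A|=70.0021
4. ⊥bis P3·P2 via (6.64,27.125): [(8.6663, 35.5694) (0, 45.822) (0, 29.667)]  |A|=70.0021
5. ⊥bis P3·P4 via (9.37,35.79): [(8.6663, 35.5694) (0, 45.822) (0, 29.667)]  |A|=70.0021
6. ⊥bis P3·P5 via (2.8,38.29): [(4.0252, 41.06) (0, 45.822) (0, 31.9596)]  |A|=27.8996
7. ⊥bis P3·P6 via (4.355,34.06): [(4.0252, 41.06) (0, 45.822) (0, 31.9596)]  |A|=27.8996
8. ⊥bis P3·P7 via (5.665,25.23): [(4.0252, 41.06) (0, 45.822) (0, 31.9596)]  |A|=27.8996
9. ⊥bis P3·P8 via (3.82,35.73): [(0.503, 33.0968) (4.0252, 41.06) (0, 45.822) (0, 32.6975)]  |A|=27.714
10. canonical 4-gon: [(0.503, 33.0968) (4.0252, 41.06) (0, 45.822) (0, 32.6975)]
11. shoelace: 27.714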